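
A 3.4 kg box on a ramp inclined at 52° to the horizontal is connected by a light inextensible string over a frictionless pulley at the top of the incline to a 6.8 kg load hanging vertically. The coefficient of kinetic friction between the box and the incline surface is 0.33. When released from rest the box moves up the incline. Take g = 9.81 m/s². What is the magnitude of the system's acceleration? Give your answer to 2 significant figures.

For the box on the incline: the weight component along the slope is m₁g sin 52° = 3.4 × 9.81 × 0.7880 = 26.283 N and the normal force is N = m₁g cos 52° = 20.535 N.
Kinetic friction opposes the box's motion up the incline: f = μN = 0.33 × 20.535 = 6.777 N acting down the slope.
Newton's second law for the box (up-slope positive): T − 26.283 − 6.777 = 3.4 a. For the hanging load (downward positive): 6.8 × 9.81 − T = 6.8 a.
Adding the two equations eliminates T: 33.648 = 10.2 a, so a = 3.2988 m/s².

3.3 m/s²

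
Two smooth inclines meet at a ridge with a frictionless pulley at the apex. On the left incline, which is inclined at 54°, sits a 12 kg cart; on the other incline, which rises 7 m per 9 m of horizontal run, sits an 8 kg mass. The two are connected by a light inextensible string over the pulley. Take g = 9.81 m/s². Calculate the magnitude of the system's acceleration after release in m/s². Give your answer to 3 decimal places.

2.353 m/s²

Resolve each weight along its own incline: the 12 kg mass has component 12 × 9.81 × sin 54° = 95.237 N down its slope, and the 8 kg mass has 8 × 9.81 × sin 37.87° = 48.182 N down its slope.
The 12 kg side's 95.237 N exceeds the other side's 48.182 N, so that mass slides down and the 8 kg mass slides up. Taking that direction as positive, Newton's second law for the whole system gives 95.237 − 48.182 = (12 + 8) a, so a = 47.055 / 20 = 2.3527 m/s².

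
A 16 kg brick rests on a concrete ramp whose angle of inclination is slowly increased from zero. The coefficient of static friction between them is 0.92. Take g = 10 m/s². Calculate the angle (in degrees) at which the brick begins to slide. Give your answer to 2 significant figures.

43°

At the threshold of sliding, static friction is at its maximum μ_s N and exactly balances the weight component along the incline: mg sin θ = μ_s mg cos θ.
Hence tan θ = μ_s = 0.92, so θ = arctan(0.92) = 42.6141°.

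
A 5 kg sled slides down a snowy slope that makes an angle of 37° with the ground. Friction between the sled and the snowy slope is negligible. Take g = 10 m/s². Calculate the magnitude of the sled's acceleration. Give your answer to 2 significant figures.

6.0 m/s²

Resolving the weight along the incline: the component pulling the sled down the slope is mg sin 37° = 5 × 10 × 0.6018 = 30.090 N, and the normal force is N = mg cos 37° = 5 × 10 × 0.7986 = 39.930 N.
With no friction the net force along the incline is 30.090 N, so a = g sin 37° = 30.090 / 5 = 6.0180 m/s².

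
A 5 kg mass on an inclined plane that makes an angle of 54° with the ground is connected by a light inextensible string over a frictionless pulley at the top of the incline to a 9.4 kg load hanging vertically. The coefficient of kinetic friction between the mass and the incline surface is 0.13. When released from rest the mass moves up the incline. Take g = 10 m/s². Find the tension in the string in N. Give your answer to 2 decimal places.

61.54 N

For the mass on the incline: the weight component along the slope is m₁g sin 54° = 5 × 10 × 0.8090 = 40.450 N and the normal force is N = m₁g cos 54° = 29.389 N.
Kinetic friction opposes the mass's motion up the incline: f = μN = 0.13 × 29.389 = 3.821 N acting down the slope.
Newton's second law for the mass (up-slope positive): T − 40.450 − 3.821 = 5 a. For the hanging load (downward positive): 9.4 × 10 − T = 9.4 a.
Adding the two equations eliminates T: 49.729 = 14.4 a, so a = 3.4534 m/s².
Then from the hanging load's equation, T = 9.4 × (10 − 3.4534) = 61.538 N.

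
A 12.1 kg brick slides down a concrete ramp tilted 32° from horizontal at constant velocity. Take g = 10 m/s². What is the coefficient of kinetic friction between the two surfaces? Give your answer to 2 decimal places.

0.62

At constant velocity the net force along the incline is zero: mg sin 32° = μ mg cos 32°.
So μ = tan 32° = 0.5299 / 0.8480 = 0.6249.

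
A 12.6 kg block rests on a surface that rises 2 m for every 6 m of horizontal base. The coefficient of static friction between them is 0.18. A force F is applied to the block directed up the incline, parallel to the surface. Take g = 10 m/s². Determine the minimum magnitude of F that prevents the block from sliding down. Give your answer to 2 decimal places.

The normal force is N = mg cos 18.43° = 119.534 N. With F at its minimum the block is on the verge of sliding down, so static friction is at its maximum μ_s N = 0.18 × 119.534 = 21.516 N and acts up the slope.
Equilibrium along the incline: F + μ_s N = mg sin 18.43°, so F = 39.845 − 21.516 = 18.329 N.

18.33 N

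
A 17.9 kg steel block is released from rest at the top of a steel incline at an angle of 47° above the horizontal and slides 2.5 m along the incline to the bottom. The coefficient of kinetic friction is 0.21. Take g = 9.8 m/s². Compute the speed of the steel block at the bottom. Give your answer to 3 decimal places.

5.368 m/s

The weight component along the incline is mg sin 47° = 128.294 N and the normal force is N = mg cos 47° = 119.636 N.
Friction up the slope is f = μN = 0.21 × 119.636 = 25.124 N, so the net downslope force is 128.294 − 25.124 = 103.170 N and a = 103.170 / 17.9 = 5.7637 m/s².
Starting from rest over a distance of 2.5 m, v² = 2aL = 2 × 5.7637 × 2.5 = 28.8185, so v = 5.3683 m/s.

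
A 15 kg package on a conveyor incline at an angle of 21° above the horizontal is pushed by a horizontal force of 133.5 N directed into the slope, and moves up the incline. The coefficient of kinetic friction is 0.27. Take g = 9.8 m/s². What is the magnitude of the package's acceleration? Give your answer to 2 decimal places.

1.47 m/s²

The horizontal push has components F cos 21° = 133.5 × 0.9336 = 124.636 N up the incline and F sin 21° = 133.5 × 0.3584 = 47.846 N pressing into the surface.
The normal force is therefore N = mg cos 21° + F sin 21° = 137.239 + 47.846 = 185.085 N, and kinetic friction down the slope is μN = 0.27 × 185.085 = 49.973 N.
Along the incline: F cos 21° − mg sin 21° − μN = ma, so 124.636 − 52.685 − 49.973 = 15 a, giving a = 1.4652 m/s².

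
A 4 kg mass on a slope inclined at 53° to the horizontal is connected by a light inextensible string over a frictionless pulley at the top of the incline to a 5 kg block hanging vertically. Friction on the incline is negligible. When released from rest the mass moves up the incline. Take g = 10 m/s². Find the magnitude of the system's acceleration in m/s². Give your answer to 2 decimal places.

2.01 m/s²

For the mass on the incline: the weight component along the slope is m₁g sin 53° = 4 × 10 × 0.7986 = 31.944 N and the normal force is N = m₁g cos 53° = 24.073 N.
Newton's second law for the mass (up-slope positive): T − 31.944 = 4 a. For the hanging block (downward positive): 5 × 10 − T = 5 a.
Adding the two equations eliminates T: 18.056 = 9 a, so a = 2.0062 m/s².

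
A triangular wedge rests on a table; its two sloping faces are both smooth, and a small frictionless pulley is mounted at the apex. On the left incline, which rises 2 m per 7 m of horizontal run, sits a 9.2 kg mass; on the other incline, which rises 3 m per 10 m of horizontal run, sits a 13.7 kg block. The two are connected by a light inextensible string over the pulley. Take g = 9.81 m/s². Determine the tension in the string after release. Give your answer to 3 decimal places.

30.348 N

Resolve each weight along its own incline: the 9.2 kg mass has component 9.2 × 9.81 × sin 15.95° = 24.794 N down its slope, and the 13.7 kg mass has 13.7 × 9.81 × sin 16.70° = 38.619 N down its slope.
The 13.7 kg side's 38.619 N exceeds the other side's 24.794 N, so that mass slides down and the 9.2 kg mass slides up. Taking that direction as positive, Newton's second law for the whole system gives 38.619 − 24.794 = (9.2 + 13.7) a, so a = 13.825 / 22.9 = 0.6037 m/s².
For the 9.2 kg mass (up-slope positive): T − 24.794 = 9.2 × 0.6037, so T = 30.348 N.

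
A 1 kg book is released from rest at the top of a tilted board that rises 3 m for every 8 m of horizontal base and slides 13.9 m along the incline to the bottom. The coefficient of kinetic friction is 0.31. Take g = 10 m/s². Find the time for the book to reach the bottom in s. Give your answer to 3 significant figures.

6.76 s

The weight component along the incline is mg sin 20.56° = 3.511 N and the normal force is N = mg cos 20.56° = 9.363 N.
Friction up the slope is f = μN = 0.31 × 9.363 = 2.903 N, so the net downslope force is 3.511 − 2.903 = 0.608 N and a = 0.608 / 1 = 0.6080 m/s².
Starting from rest, L = ½at², so t = √(2L/a) = √(2 × 13.9 / 0.6080) = 6.7619 s.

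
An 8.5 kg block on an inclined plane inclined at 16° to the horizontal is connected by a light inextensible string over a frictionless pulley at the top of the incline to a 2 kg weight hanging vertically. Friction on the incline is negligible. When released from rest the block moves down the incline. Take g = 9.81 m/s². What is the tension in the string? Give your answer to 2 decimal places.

20.26 N

For the block on the incline: the weight component along the slope is m₁g sin 16° = 8.5 × 9.81 × 0.2756 = 22.981 N and the normal force is N = m₁g cos 16° = 80.155 N.
Newton's second law for the block (down-slope positive): 22.981 − T = 8.5 a. For the hanging weight (upward positive): T − 2 × 9.81 = 2 a.
Adding the two equations eliminates T: 3.361 = 10.5 a, so a = 0.3201 m/s².
Then from the hanging weight's equation, T = 2 × (9.81 + 0.3201) = 20.260 N.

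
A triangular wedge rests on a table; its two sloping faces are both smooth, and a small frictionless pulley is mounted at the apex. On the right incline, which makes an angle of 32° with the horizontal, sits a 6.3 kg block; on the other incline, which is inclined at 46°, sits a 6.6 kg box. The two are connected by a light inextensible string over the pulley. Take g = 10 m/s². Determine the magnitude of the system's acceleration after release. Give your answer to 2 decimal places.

1.09 m/s²

Resolve each weight along its own incline: the 6.3 kg mass has component 6.3 × 10 × sin 32° = 33.385 N down its slope, and the 6.6 kg mass has 6.6 × 10 × sin 46° = 47.476 N down its slope.
The 6.6 kg side's 47.476 N exceeds the other side's 33.385 N, so that mass slides down and the 6.3 kg mass slides up. Taking that direction as positive, Newton's second law for the whole system gives 47.476 − 33.385 = (6.3 + 6.6) a, so a = 14.091 / 12.9 = 1.0923 m/s².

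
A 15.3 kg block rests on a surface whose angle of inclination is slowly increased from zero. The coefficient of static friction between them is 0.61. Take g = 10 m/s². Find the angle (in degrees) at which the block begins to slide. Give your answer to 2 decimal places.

31.38°

At the threshold of sliding, static friction is at its maximum μ_s N and exactly balances the weight component along the incline: mg sin θ = μ_s mg cos θ.
Hence tan θ = μ_s = 0.61, so θ = arctan(0.61) = 31.3832°.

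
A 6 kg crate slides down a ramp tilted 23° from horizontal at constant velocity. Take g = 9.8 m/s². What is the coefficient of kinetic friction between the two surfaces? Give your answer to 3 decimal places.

At constant velocity the net force along the incline is zero: mg sin 23° = μ mg cos 23°.
So μ = tan 23° = 0.3907 / 0.9205 = 0.4244.

0.424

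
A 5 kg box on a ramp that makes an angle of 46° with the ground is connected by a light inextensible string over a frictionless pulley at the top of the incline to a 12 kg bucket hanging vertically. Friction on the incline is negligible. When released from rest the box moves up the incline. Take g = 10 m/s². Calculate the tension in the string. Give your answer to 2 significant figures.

For the box on the incline: the weight component along the slope is m₁g sin 46° = 5 × 10 × 0.7193 = 35.965 N and the normal force is N = m₁g cos 46° = 34.733 N.
Newton's second law for the box (up-slope positive): T − 35.965 = 5 a. For the hanging bucket (downward positive): 12 × 10 − T = 12 a.
Adding the two equations eliminates T: 84.035 = 17 a, so a = 4.9432 m/s².
Then from the hanging bucket's equation, T = 12 × (10 − 4.9432) = 60.682 N.

61 N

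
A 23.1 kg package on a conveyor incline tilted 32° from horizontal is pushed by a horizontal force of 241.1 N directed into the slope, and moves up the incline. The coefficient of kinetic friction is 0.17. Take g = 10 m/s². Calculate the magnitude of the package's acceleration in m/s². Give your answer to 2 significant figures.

1.2 m/s²

The horizontal push has components F cos 32° = 241.1 × 0.8480 = 204.453 N up the incline and F sin 32° = 241.1 × 0.5299 = 127.759 N pressing into the surface.
The normal force is therefore N = mg cos 32° + F sin 32° = 195.888 + 127.759 = 323.647 N, and kinetic friction down the slope is μN = 0.17 × 323.647 = 55.020 N.
Along the incline: F cos 32° − mg sin 32° − μN = ma, so 204.453 − 122.407 − 55.020 = 23.1 a, giving a = 1.1700 m/s².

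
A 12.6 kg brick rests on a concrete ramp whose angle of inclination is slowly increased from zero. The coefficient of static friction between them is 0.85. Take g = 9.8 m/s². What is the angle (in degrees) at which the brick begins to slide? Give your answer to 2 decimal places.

At the threshold of sliding, static friction is at its maximum μ_s N and exactly balances the weight component along the incline: mg sin θ = μ_s mg cos θ.
Hence tan θ = μ_s = 0.85, so θ = arctan(0.85) = 40.3645°.

40.36°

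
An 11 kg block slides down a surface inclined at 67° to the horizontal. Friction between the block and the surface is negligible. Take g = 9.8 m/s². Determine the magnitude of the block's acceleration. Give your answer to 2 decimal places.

9.02 m/s²

Resolving the weight along the incline: the component pulling the block down the slope is mg sin 67° = 11 × 9.8 × 0.9205 = 99.230 N, and the normal force is N = mg cos 67° = 11 × 9.8 × 0.3907 = 42.117 N.
With no friction the net force along the incline is 99.230 N, so a = g sin 67° = 99.230 / 11 = 9.0209 m/s².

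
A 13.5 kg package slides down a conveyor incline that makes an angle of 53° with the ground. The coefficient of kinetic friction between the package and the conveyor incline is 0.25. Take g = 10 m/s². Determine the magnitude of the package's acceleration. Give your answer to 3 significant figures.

6.48 m/s²

Resolving the weight along the incline: the component pulling the package down the slope is mg sin 53° = 13.5 × 10 × 0.7986 = 107.811 N, and the normal force is N = mg cos 53° = 13.5 × 10 × 0.6018 = 81.243 N.
Kinetic friction acts up the slope with magnitude f = μN = 0.25 × 81.243 = 20.311 N.
Net force along the incline is 107.811 − 20.311 = 87.500 N, so a = 87.500 / 13.5 = 6.4815 m/s².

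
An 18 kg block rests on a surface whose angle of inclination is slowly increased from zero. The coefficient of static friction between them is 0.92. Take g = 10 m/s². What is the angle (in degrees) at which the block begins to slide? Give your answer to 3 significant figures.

At the threshold of sliding, static friction is at its maximum μ_s N and exactly balances the weight component along the incline: mg sin θ = μ_s mg cos θ.
Hence tan θ = μ_s = 0.92, so θ = arctan(0.92) = 42.6141°.

42.6°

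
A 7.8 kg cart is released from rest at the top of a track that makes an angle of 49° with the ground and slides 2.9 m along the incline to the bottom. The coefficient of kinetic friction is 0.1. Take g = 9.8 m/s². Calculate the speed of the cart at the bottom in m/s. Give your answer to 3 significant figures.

6.26 m/s

The weight component along the incline is mg sin 49° = 57.690 N and the normal force is N = mg cos 49° = 50.149 N.
Friction up the slope is f = μN = 0.1 × 50.149 = 5.015 N, so the net downslope force is 57.690 − 5.015 = 52.675 N and a = 52.675 / 7.8 = 6.7532 m/s².
Starting from rest over a distance of 2.9 m, v² = 2aL = 2 × 6.7532 × 2.9 = 39.1686, so v = 6.2585 m/s.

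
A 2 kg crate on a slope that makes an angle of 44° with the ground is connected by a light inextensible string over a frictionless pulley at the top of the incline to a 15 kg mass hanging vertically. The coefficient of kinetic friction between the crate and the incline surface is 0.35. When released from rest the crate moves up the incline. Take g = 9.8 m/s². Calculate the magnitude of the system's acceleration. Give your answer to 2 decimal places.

7.56 m/s²

For the crate on the incline: the weight component along the slope is m₁g sin 44° = 2 × 9.8 × 0.6947 = 13.616 N and the normal force is N = m₁g cos 44° = 14.099 N.
Kinetic friction opposes the crate's motion up the incline: f = μN = 0.35 × 14.099 = 4.935 N acting down the slope.
Newton's second law for the crate (up-slope positive): T − 13.616 − 4.935 = 2 a. For the hanging mass (downward positive): 15 × 9.8 − T = 15 a.
Adding the two equations eliminates T: 128.449 = 17 a, so a = 7.5558 m/s².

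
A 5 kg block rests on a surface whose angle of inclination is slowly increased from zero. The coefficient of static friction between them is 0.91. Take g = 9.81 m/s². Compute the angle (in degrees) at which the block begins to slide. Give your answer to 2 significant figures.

42°

At the threshold of sliding, static friction is at its maximum μ_s N and exactly balances the weight component along the incline: mg sin θ = μ_s mg cos θ.
Hence tan θ = μ_s = 0.91, so θ = arctan(0.91) = 42.3022°.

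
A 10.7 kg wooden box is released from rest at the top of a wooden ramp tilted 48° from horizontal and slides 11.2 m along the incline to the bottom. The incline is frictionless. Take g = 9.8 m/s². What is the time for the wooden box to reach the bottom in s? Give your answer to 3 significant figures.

1.75 s

The weight component along the incline is mg sin 48° = 77.926 N and the normal force is N = mg cos 48° = 70.165 N.
With no friction, a = g sin 48° = 7.2828 m/s².
Starting from rest, L = ½at², so t = √(2L/a) = √(2 × 11.2 / 7.2828) = 1.7538 s.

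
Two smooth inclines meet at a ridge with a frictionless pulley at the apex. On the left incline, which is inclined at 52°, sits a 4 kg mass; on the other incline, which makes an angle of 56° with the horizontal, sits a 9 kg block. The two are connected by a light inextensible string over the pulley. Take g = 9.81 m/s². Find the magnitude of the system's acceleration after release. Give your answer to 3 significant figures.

3.25 m/s²

Resolve each weight along its own incline: the 4 kg mass has component 4 × 9.81 × sin 52° = 30.922 N down its slope, and the 9 kg mass has 9 × 9.81 × sin 56° = 73.196 N down its slope.
The 9 kg side's 73.196 N exceeds the other side's 30.922 N, so that mass slides down and the 4 kg mass slides up. Taking that direction as positive, Newton's second law for the whole system gives 73.196 − 30.922 = (4 + 9) a, so a = 42.274 / 13 = 3.2518 m/s².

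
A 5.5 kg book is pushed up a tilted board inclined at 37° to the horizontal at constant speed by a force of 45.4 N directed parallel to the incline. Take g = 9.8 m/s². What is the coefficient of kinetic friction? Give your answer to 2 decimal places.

At constant speed ΣF = 0 along the incline. The applied 45.4 N acts up the slope; the weight component mg sin 37° = 32.438 N and kinetic friction μN both act down the slope.
So 45.4 = 32.438 + μ × 43.046, giving μ = (45.4 − 32.438) / 43.046 = 0.3011.

0.30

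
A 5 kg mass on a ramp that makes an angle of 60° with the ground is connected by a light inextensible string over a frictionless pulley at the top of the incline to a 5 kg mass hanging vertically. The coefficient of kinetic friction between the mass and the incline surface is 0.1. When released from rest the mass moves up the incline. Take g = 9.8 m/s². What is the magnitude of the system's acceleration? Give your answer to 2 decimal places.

For the mass on the incline: the weight component along the slope is m₁g sin 60° = 5 × 9.8 × 0.8660 = 42.434 N and the normal force is N = m₁g cos 60° = 24.500 N.
Kinetic friction opposes the mass's motion up the incline: f = μN = 0.1 × 24.500 = 2.450 N acting down the slope.
Newton's second law for the mass (up-slope positive): T − 42.434 − 2.450 = 5 a. For the hanging mass (downward positive): 5 × 9.8 − T = 5 a.
Adding the two equations eliminates T: 4.116 = 10 a, so a = 0.4116 m/s².

0.41 m/s²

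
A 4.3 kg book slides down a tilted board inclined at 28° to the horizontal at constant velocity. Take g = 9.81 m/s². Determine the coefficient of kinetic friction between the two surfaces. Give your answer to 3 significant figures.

0.532

At constant velocity the net force along the incline is zero: mg sin 28° = μ mg cos 28°.
So μ = tan 28° = 0.4695 / 0.8829 = 0.5318.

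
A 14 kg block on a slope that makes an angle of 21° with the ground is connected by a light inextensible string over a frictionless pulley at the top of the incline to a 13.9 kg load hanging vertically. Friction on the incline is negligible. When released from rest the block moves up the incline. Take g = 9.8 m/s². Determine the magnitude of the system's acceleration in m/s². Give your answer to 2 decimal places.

For the block on the incline: the weight component along the slope is m₁g sin 21° = 14 × 9.8 × 0.3584 = 49.172 N and the normal force is N = m₁g cos 21° = 128.087 N.
Newton's second law for the block (up-slope positive): T − 49.172 = 14 a. For the hanging load (downward positive): 13.9 × 9.8 − T = 13.9 a.
Adding the two equations eliminates T: 87.048 = 27.9 a, so a = 3.1200 m/s².

3.12 m/s²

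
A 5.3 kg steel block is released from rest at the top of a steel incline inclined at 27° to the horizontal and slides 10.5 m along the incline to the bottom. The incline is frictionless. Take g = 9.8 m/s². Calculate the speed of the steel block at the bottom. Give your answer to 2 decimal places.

9.67 m/s

The weight component along the incline is mg sin 27° = 23.580 N and the normal force is N = mg cos 27° = 46.279 N.
With no friction, a = g sin 27° = 4.4491 m/s².
Starting from rest over a distance of 10.5 m, v² = 2aL = 2 × 4.4491 × 10.5 = 93.4311, so v = 9.6660 m/s.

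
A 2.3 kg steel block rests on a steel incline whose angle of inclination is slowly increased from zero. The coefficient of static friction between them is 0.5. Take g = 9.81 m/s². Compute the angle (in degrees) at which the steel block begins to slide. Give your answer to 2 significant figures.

27°

At the threshold of sliding, static friction is at its maximum μ_s N and exactly balances the weight component along the incline: mg sin θ = μ_s mg cos θ.
Hence tan θ = μ_s = 0.5, so θ = arctan(0.5) = 26.5651°.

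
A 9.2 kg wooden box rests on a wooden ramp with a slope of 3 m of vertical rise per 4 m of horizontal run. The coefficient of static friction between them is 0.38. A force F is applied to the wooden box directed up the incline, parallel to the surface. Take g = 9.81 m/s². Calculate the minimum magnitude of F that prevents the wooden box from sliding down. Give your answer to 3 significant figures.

26.7 N

The normal force is N = mg cos 36.87° = 72.202 N. With F at its minimum the wooden box is on the verge of sliding down, so static friction is at its maximum μ_s N = 0.38 × 72.202 = 27.437 N and acts up the slope.
Equilibrium along the incline: F + μ_s N = mg sin 36.87°, so F = 54.151 − 27.437 = 26.714 N.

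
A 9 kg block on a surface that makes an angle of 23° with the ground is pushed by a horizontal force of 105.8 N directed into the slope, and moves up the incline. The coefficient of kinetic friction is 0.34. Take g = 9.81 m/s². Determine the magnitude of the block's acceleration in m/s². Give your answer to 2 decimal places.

The horizontal push has components F cos 23° = 105.8 × 0.9205 = 97.389 N up the incline and F sin 23° = 105.8 × 0.3907 = 41.336 N pressing into the surface.
The normal force is therefore N = mg cos 23° + F sin 23° = 81.271 + 41.336 = 122.607 N, and kinetic friction down the slope is μN = 0.34 × 122.607 = 41.686 N.
Along the incline: F cos 23° − mg sin 23° − μN = ma, so 97.389 − 34.495 − 41.686 = 9 a, giving a = 2.3564 m/s².

2.36 m/s²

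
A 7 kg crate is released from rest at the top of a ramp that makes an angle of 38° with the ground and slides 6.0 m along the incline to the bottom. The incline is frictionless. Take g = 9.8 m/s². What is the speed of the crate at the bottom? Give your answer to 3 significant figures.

8.51 m/s

The weight component along the incline is mg sin 38° = 42.234 N and the normal force is N = mg cos 38° = 54.058 N.
With no friction, a = g sin 38° = 6.0335 m/s².
Starting from rest over a distance of 6.0 m, v² = 2aL = 2 × 6.0335 × 6.0 = 72.4020, so v = 8.5089 m/s.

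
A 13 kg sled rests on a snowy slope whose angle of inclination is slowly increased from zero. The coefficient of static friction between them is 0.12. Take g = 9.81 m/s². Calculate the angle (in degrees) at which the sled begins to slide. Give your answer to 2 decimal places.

At the threshold of sliding, static friction is at its maximum μ_s N and exactly balances the weight component along the incline: mg sin θ = μ_s mg cos θ.
Hence tan θ = μ_s = 0.12, so θ = arctan(0.12) = 6.8428°.

6.84°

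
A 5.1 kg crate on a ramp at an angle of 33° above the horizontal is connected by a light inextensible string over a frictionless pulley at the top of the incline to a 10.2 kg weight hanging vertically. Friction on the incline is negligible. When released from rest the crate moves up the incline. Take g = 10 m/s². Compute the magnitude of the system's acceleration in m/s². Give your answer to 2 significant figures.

4.9 m/s²

For the crate on the incline: the weight component along the slope is m₁g sin 33° = 5.1 × 10 × 0.5446 = 27.775 N and the normal force is N = m₁g cos 33° = 42.772 N.
Newton's second law for the crate (up-slope positive): T − 27.775 = 5.1 a. For the hanging weight (downward positive): 10.2 × 10 − T = 10.2 a.
Adding the two equations eliminates T: 74.225 = 15.3 a, so a = 4.8513 m/s².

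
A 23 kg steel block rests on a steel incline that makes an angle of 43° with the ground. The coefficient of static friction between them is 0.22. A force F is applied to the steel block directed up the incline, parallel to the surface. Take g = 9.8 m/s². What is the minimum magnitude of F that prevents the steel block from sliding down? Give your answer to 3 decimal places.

117.456 N

The normal force is N = mg cos 43° = 164.847 N. With F at its minimum the steel block is on the verge of sliding down, so static friction is at its maximum μ_s N = 0.22 × 164.847 = 36.266 N and acts up the slope.
Equilibrium along the incline: F + μ_s N = mg sin 43°, so F = 153.722 − 36.266 = 117.456 N.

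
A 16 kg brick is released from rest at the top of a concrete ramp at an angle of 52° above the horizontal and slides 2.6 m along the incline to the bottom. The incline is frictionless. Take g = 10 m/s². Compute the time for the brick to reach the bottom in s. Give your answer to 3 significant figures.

The weight component along the incline is mg sin 52° = 126.082 N and the normal force is N = mg cos 52° = 98.506 N.
With no friction, a = g sin 52° = 7.8801 m/s².
Starting from rest, L = ½at², so t = √(2L/a) = √(2 × 2.6 / 7.8801) = 0.8123 s.

0.812 s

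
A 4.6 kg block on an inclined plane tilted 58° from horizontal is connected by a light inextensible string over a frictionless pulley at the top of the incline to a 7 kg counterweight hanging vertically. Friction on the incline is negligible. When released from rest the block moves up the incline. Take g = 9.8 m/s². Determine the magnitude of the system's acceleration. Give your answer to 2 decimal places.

2.62 m/s²

For the block on the incline: the weight component along the slope is m₁g sin 58° = 4.6 × 9.8 × 0.8480 = 38.228 N and the normal force is N = m₁g cos 58° = 23.889 N.
Newton's second law for the block (up-slope positive): T − 38.228 = 4.6 a. For the hanging counterweight (downward positive): 7 × 9.8 − T = 7 a.
Adding the two equations eliminates T: 30.372 = 11.6 a, so a = 2.6183 m/s².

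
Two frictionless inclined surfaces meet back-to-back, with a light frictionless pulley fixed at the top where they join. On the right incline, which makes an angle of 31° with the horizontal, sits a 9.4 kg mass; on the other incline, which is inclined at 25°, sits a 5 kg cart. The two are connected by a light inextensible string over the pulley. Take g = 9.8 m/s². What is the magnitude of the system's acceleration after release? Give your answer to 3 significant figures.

Resolve each weight along its own incline: the 9.4 kg mass has component 9.4 × 9.8 × sin 31° = 47.445 N down its slope, and the 5 kg mass has 5 × 9.8 × sin 25° = 20.708 N down its slope.
The 9.4 kg side's 47.445 N exceeds the other side's 20.708 N, so that mass slides down and the 5 kg mass slides up. Taking that direction as positive, Newton's second law for the whole system gives 47.445 − 20.708 = (9.4 + 5) a, so a = 26.737 / 14.4 = 1.8567 m/s².

1.86 m/s²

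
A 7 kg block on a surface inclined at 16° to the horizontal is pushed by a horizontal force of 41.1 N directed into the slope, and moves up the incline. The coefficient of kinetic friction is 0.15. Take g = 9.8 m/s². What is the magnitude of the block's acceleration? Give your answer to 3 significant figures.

The horizontal push has components F cos 16° = 41.1 × 0.9613 = 39.509 N up the incline and F sin 16° = 41.1 × 0.2756 = 11.327 N pressing into the surface.
The normal force is therefore N = mg cos 16° + F sin 16° = 65.945 + 11.327 = 77.272 N, and kinetic friction down the slope is μN = 0.15 × 77.272 = 11.591 N.
Along the incline: F cos 16° − mg sin 16° − μN = ma, so 39.509 − 18.906 − 11.591 = 7 a, giving a = 1.2874 m/s².

1.29 m/s²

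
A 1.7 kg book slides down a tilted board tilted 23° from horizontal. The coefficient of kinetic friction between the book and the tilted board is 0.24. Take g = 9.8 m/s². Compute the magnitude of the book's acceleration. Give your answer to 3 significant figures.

1.66 m/s²

Resolving the weight along the incline: the component pulling the book down the slope is mg sin 23° = 1.7 × 9.8 × 0.3907 = 6.509 N, and the normal force is N = mg cos 23° = 1.7 × 9.8 × 0.9205 = 15.336 N.
Kinetic friction acts up the slope with magnitude f = μN = 0.24 × 15.336 = 3.681 N.
Net force along the incline is 6.509 − 3.681 = 2.828 N, so a = 2.828 / 1.7 = 1.6635 m/s².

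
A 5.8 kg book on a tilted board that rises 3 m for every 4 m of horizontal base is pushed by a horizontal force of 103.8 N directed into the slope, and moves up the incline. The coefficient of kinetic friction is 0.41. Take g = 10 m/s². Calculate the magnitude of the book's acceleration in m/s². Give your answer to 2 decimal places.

The horizontal push has components F cos 36.87° = 103.8 × 0.8000 = 83.040 N up the incline and F sin 36.87° = 103.8 × 0.6000 = 62.280 N pressing into the surface.
The normal force is therefore N = mg cos 36.87° + F sin 36.87° = 46.400 + 62.280 = 108.680 N, and kinetic friction down the slope is μN = 0.41 × 108.680 = 44.559 N.
Along the incline: F cos 36.87° − mg sin 36.87° − μN = ma, so 83.040 − 34.800 − 44.559 = 5.8 a, giving a = 0.6347 m/s².

0.63 m/s²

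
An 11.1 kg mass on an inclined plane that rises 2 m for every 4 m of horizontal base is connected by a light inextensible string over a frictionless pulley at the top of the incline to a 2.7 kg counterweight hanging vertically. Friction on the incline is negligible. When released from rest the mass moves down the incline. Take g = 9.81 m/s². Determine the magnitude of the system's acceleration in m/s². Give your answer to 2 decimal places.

For the mass on the incline: the weight component along the slope is m₁g sin 26.57° = 11.1 × 9.81 × 0.4472 = 48.696 N and the normal force is N = m₁g cos 26.57° = 97.395 N.
Newton's second law for the mass (down-slope positive): 48.696 − T = 11.1 a. For the hanging counterweight (upward positive): T − 2.7 × 9.81 = 2.7 a.
Adding the two equations eliminates T: 22.209 = 13.8 a, so a = 1.6093 m/s².

1.61 m/s²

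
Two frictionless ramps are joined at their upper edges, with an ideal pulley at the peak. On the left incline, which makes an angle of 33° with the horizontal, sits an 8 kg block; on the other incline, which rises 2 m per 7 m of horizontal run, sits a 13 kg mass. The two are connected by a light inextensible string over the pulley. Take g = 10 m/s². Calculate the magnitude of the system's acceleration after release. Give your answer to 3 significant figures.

0.374 m/s²

Resolve each weight along its own incline: the 8 kg mass has component 8 × 10 × sin 33° = 43.571 N down its slope, and the 13 kg mass has 13 × 10 × sin 15.95° = 35.714 N down its slope.
The 8 kg side's 43.571 N exceeds the other side's 35.714 N, so that mass slides down and the 13 kg mass slides up. Taking that direction as positive, Newton's second law for the whole system gives 43.571 − 35.714 = (8 + 13) a, so a = 7.857 / 21 = 0.3741 m/s².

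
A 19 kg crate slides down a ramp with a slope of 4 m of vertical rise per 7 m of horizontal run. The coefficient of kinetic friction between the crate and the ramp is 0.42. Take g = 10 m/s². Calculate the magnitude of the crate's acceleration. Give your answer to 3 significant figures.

Resolving the weight along the incline: the component pulling the crate down the slope is mg sin 29.74° = 19 × 10 × 0.4961 = 94.259 N, and the normal force is N = mg cos 29.74° = 19 × 10 × 0.8682 = 164.958 N.
Kinetic friction acts up the slope with magnitude f = μN = 0.42 × 164.958 = 69.282 N.
Net force along the incline is 94.259 − 69.282 = 24.977 N, so a = 24.977 / 19 = 1.3146 m/s².

1.31 m/s²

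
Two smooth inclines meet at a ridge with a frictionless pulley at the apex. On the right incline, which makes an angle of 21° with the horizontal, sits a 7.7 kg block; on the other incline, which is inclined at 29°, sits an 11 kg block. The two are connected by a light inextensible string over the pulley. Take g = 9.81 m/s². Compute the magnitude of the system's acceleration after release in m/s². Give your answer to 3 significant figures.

Resolve each weight along its own incline: the 7.7 kg mass has component 7.7 × 9.81 × sin 21° = 27.070 N down its slope, and the 11 kg mass has 11 × 9.81 × sin 29° = 52.316 N down its slope.
The 11 kg side's 52.316 N exceeds the other side's 27.070 N, so that mass slides down and the 7.7 kg mass slides up. Taking that direction as positive, Newton's second law for the whole system gives 52.316 − 27.070 = (7.7 + 11) a, so a = 25.246 / 18.7 = 1.3501 m/s².

1.35 m/s²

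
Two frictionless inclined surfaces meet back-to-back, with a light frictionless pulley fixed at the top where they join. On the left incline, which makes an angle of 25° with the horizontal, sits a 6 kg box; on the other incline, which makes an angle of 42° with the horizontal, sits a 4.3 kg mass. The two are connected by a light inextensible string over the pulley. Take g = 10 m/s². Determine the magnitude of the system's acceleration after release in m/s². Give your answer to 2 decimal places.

0.33 m/s²

Resolve each weight along its own incline: the 6 kg mass has component 6 × 10 × sin 25° = 25.357 N down its slope, and the 4.3 kg mass has 4.3 × 10 × sin 42° = 28.773 N down its slope.
The 4.3 kg side's 28.773 N exceeds the other side's 25.357 N, so that mass slides down and the 6 kg mass slides up. Taking that direction as positive, Newton's second law for the whole system gives 28.773 − 25.357 = (6 + 4.3) a, so a = 3.416 / 10.3 = 0.3317 m/s².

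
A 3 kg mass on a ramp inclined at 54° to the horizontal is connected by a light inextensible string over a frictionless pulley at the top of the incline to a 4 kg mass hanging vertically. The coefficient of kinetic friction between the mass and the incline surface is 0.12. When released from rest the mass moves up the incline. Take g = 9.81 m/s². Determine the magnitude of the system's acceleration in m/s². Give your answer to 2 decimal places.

1.91 m/s²

For the mass on the incline: the weight component along the slope is m₁g sin 54° = 3 × 9.81 × 0.8090 = 23.809 N and the normal force is N = m₁g cos 54° = 17.299 N.
Kinetic friction opposes the mass's motion up the incline: f = μN = 0.12 × 17.299 = 2.076 N acting down the slope.
Newton's second law for the mass (up-slope positive): T − 23.809 − 2.076 = 3 a. For the hanging mass (downward positive): 4 × 9.81 − T = 4 a.
Adding the two equations eliminates T: 13.355 = 7 a, so a = 1.9079 m/s².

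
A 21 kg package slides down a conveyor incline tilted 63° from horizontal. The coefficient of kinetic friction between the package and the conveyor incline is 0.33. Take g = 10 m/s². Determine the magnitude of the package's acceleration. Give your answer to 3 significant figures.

Resolving the weight along the incline: the component pulling the package down the slope is mg sin 63° = 21 × 10 × 0.8910 = 187.110 N, and the normal force is N = mg cos 63° = 21 × 10 × 0.4540 = 95.340 N.
Kinetic friction acts up the slope with magnitude f = μN = 0.33 × 95.340 = 31.462 N.
Net force along the incline is 187.110 − 31.462 = 155.648 N, so a = 155.648 / 21 = 7.4118 m/s².

7.41 m/s²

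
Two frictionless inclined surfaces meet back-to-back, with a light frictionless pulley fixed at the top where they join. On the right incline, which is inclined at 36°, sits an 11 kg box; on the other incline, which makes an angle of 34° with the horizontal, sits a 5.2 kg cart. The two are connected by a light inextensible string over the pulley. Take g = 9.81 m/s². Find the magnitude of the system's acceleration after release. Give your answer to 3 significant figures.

2.15 m/s²

Resolve each weight along its own incline: the 11 kg mass has component 11 × 9.81 × sin 36° = 63.428 N down its slope, and the 5.2 kg mass has 5.2 × 9.81 × sin 34° = 28.526 N down its slope.
The 11 kg side's 63.428 N exceeds the other side's 28.526 N, so that mass slides down and the 5.2 kg mass slides up. Taking that direction as positive, Newton's second law for the whole system gives 63.428 − 28.526 = (11 + 5.2) a, so a = 34.902 / 16.2 = 2.1544 m/s².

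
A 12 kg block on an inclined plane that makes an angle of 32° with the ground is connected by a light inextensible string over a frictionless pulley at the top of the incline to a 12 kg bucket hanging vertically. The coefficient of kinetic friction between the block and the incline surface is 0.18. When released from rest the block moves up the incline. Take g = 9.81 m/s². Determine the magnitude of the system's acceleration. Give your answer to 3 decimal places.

For the block on the incline: the weight component along the slope is m₁g sin 32° = 12 × 9.81 × 0.5299 = 62.380 N and the normal force is N = m₁g cos 32° = 99.832 N.
Kinetic friction opposes the block's motion up the incline: f = μN = 0.18 × 99.832 = 17.970 N acting down the slope.
Newton's second law for the block (up-slope positive): T − 62.380 − 17.970 = 12 a. For the hanging bucket (downward positive): 12 × 9.81 − T = 12 a.
Adding the two equations eliminates T: 37.370 = 24 a, so a = 1.5571 m/s².

1.557 m/s²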